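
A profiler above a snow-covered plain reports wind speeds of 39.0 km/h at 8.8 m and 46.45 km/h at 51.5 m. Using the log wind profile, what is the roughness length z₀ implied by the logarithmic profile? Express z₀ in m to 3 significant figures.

Log law: V(z) ∝ ln(z/z₀). With r = V₁/V₂ = 39.0/46.45 = 0.83961,
r · ln(z₂/z₀) = ln(z₁/z₀) ⇒ ln z₀ = (ln z₁ − r·ln z₂)/(1 − r)
ln z₀ = (2.17475 − 0.83961×3.94158) / 0.16039 = -7.0744
z₀ = exp(-7.0744) = 0.0008465 m

z₀ ≈ 0.000846 m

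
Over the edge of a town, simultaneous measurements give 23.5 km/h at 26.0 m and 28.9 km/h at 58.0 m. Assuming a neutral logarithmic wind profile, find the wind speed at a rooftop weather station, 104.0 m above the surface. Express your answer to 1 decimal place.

32.8 km/h

Log law: V ∝ ln(z/z₀). From the pair, with r = V₁/V₂ = 0.81315,
ln z₀ = (ln z₁ − r·ln z₂)/(1 − r) = (3.2581 − 0.81315×4.0604)/0.18685 = -0.2336 → z₀ = 0.7917 m
V₃ = V₁ · ln(z₃/z₀)/ln(z₁/z₀) = 23.5 × 4.8780/3.4917 = 32.8301 km/h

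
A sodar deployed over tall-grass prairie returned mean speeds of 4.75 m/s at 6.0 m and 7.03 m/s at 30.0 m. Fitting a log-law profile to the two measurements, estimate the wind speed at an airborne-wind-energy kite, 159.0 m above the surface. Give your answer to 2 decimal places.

9.39 m/s

Log law: V ∝ ln(z/z₀). From the pair, with r = V₁/V₂ = 0.67568,
ln z₀ = (ln z₁ − r·ln z₂)/(1 − r) = (1.7918 − 0.67568×3.4012)/0.32432 = -1.5612 → z₀ = 0.2099 m
V₃ = V₁ · ln(z₃/z₀)/ln(z₁/z₀) = 4.75 × 6.6301/3.3530 = 9.3925 m/s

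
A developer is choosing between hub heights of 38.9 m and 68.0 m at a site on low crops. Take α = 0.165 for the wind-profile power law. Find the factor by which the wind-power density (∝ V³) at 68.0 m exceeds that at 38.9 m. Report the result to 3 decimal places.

1.318

Speed ratio: V_B/V_A = (z_B/z_A)^α = (68.0/38.9)^0.165 = (1.7481)^0.165 = 1.09653
Power-density ratio: P_B/P_A = (V_B/V_A)³ = (1.09653)³ = 1.31846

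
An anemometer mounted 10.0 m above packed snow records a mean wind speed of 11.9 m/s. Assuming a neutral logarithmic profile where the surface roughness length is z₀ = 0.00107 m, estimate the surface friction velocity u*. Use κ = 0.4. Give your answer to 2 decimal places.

Log law: V(z) = (u*/κ) · ln(z/z₀) ⇒ u* = κ · V / ln(z/z₀)
u* = 0.4 × 11.9 / ln(10.0/0.00107) = 0.4 × 11.9 / 9.1427
   = 4.7600 / 9.1427 = 0.5206 m/s

u* ≈ 0.52 m/s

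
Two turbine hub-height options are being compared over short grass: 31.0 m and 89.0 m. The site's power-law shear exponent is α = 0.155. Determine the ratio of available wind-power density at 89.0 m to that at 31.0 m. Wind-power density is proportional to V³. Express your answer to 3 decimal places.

Speed ratio: V_B/V_A = (z_B/z_A)^α = (89.0/31.0)^0.155 = (2.8710)^0.155 = 1.17759
Power-density ratio: P_B/P_A = (V_B/V_A)³ = (1.17759)³ = 1.63299

1.633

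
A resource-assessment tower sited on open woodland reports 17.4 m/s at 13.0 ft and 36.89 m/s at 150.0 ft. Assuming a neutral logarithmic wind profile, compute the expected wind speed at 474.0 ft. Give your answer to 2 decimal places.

Log law: V ∝ ln(z/z₀). From the pair, with r = V₁/V₂ = 0.47167,
ln z₀ = (ln z₁ − r·ln z₂)/(1 − r) = (2.5649 − 0.47167×5.0106)/0.52833 = 0.3815 → z₀ = 1.465 ft
V₃ = V₁ · ln(z₃/z₀)/ln(z₁/z₀) = 17.4 × 5.7797/2.1834 = 46.0591 m/s

46.06 m/s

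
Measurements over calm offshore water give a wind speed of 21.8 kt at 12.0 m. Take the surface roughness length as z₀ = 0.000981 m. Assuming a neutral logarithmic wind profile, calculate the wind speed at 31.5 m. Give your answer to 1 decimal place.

Log law: V(z) ∝ ln(z/z₀), so V₂/V₁ = ln(z₂/z₀) / ln(z₁/z₀).
ln(31.5/0.000981) = 10.3769, ln(12.0/0.000981) = 9.4118
V₂ = 21.8 × 10.3769/9.4118 = 21.8 × 1.1025 = 24.0353 kt

24.0 kt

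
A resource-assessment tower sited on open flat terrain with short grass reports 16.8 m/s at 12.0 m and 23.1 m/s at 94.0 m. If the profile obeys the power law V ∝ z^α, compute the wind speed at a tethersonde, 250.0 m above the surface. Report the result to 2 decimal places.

First find α: α = ln(V₂/V₁)/ln(z₂/z₁) = ln(23.1/16.8)/ln(94.0/12.0) = 0.31845/2.05839 = 0.1547
Extrapolate from 94.0 m to 250.0 m: V₃ = 23.1 × (250.0/94.0)^0.1547 = 23.1 × 1.1634 = 26.8742 m/s

26.87 m/s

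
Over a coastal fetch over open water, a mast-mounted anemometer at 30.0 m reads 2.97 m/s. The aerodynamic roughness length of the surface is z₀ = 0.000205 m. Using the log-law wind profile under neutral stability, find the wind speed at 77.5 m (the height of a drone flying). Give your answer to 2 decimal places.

Log law: V(z) ∝ ln(z/z₀), so V₂/V₁ = ln(z₂/z₀) / ln(z₁/z₀).
ln(77.5/0.000205) = 12.8428, ln(30.0/0.000205) = 11.8937
V₂ = 2.97 × 12.8428/11.8937 = 2.97 × 1.0798 = 3.2070 m/s

3.21 m/s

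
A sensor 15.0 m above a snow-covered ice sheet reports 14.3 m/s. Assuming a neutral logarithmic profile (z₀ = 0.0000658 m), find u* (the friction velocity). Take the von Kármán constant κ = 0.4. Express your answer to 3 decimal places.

Log law: V(z) = (u*/κ) · ln(z/z₀) ⇒ u* = κ · V / ln(z/z₀)
u* = 0.4 × 14.3 / ln(15.0/0.0000658) = 0.4 × 14.3 / 12.3369
   = 5.7200 / 12.3369 = 0.4636 m/s

u* ≈ 0.464 m/s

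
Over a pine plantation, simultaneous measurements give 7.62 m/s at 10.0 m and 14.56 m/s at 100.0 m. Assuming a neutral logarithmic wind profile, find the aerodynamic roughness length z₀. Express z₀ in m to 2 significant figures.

Log law: V(z) ∝ ln(z/z₀). With r = V₁/V₂ = 7.62/14.56 = 0.52335,
r · ln(z₂/z₀) = ln(z₁/z₀) ⇒ ln z₀ = (ln z₁ − r·ln z₂)/(1 − r)
ln z₀ = (2.30259 − 0.52335×4.60517) / 0.47665 = -0.2256
z₀ = exp(-0.2256) = 0.7980 m

z₀ ≈ 0.80 m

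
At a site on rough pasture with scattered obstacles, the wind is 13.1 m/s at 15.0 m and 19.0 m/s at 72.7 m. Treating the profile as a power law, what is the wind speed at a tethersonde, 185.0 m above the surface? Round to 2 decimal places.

23.68 m/s

First find α: α = ln(V₂/V₁)/ln(z₂/z₁) = ln(19.0/13.1)/ln(72.7/15.0) = 0.37183/1.57829 = 0.2356
Extrapolate from 72.7 m to 185.0 m: V₃ = 19.0 × (185.0/72.7)^0.2356 = 19.0 × 1.2461 = 23.6765 m/s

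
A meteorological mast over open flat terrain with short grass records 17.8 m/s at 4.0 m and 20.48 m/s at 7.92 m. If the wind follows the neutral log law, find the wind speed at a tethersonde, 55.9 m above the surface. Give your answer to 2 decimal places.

Log law: V ∝ ln(z/z₀). From the pair, with r = V₁/V₂ = 0.86914,
ln z₀ = (ln z₁ − r·ln z₂)/(1 − r) = (1.3863 − 0.86914×2.0694)/0.13086 = -3.1507 → z₀ = 0.04282 m
V₃ = V₁ · ln(z₃/z₀)/ln(z₁/z₀) = 17.8 × 7.1743/4.5370 = 28.1468 m/s

28.15 m/s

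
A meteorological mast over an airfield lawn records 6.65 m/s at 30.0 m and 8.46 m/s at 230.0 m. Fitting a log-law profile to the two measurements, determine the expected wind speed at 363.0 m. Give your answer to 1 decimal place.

Log law: V ∝ ln(z/z₀). From the pair, with r = V₁/V₂ = 0.78605,
ln z₀ = (ln z₁ − r·ln z₂)/(1 − r) = (3.4012 − 0.78605×5.4381)/0.21395 = -4.0824 → z₀ = 0.01687 m
V₃ = V₁ · ln(z₃/z₀)/ln(z₁/z₀) = 6.65 × 9.9768/7.4836 = 8.8655 m/s

8.9 m/s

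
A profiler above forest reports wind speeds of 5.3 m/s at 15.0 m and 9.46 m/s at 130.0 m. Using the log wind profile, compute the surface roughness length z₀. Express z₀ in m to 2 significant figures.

z₀ ≈ 0.96 m

Log law: V(z) ∝ ln(z/z₀). With r = V₁/V₂ = 5.3/9.46 = 0.56025,
r · ln(z₂/z₀) = ln(z₁/z₀) ⇒ ln z₀ = (ln z₁ − r·ln z₂)/(1 − r)
ln z₀ = (2.70805 − 0.56025×4.86753) / 0.43975 = -0.0432
z₀ = exp(-0.0432) = 0.9577 m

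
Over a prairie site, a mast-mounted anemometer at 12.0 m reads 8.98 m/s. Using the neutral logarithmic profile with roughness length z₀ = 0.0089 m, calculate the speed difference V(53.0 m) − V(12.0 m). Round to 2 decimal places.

Log law: V₂ = V₁ · ln(z₂/z₀)/ln(z₁/z₀) = 8.98 × 8.6920/7.2066 = 10.8309 m/s
ΔV = 10.8309 − 8.98 = 1.8509 m/s

1.85 m/s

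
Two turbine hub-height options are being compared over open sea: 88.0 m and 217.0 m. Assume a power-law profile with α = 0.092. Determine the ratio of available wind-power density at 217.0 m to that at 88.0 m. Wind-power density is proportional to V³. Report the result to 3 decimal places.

1.283

Speed ratio: V_B/V_A = (z_B/z_A)^α = (217.0/88.0)^0.092 = (2.4659)^0.092 = 1.08658
Power-density ratio: P_B/P_A = (V_B/V_A)³ = (1.08658)³ = 1.28288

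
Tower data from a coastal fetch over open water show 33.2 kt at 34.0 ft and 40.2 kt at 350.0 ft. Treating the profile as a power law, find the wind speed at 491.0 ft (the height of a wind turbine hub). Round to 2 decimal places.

41.33 kt

First find α: α = ln(V₂/V₁)/ln(z₂/z₁) = ln(40.2/33.2)/ln(350.0/34.0) = 0.19132/2.33157 = 0.0821
Extrapolate from 350.0 ft to 491.0 ft: V₃ = 40.2 × (491.0/350.0)^0.0821 = 40.2 × 1.0282 = 41.3323 kt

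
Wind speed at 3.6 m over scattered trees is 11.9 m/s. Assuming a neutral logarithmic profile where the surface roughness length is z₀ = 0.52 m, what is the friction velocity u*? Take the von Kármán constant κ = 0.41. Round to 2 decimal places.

u* ≈ 2.52 m/s

Log law: V(z) = (u*/κ) · ln(z/z₀) ⇒ u* = κ · V / ln(z/z₀)
u* = 0.41 × 11.9 / ln(3.6/0.52) = 0.41 × 11.9 / 1.9349
   = 4.8790 / 1.9349 = 2.5216 m/s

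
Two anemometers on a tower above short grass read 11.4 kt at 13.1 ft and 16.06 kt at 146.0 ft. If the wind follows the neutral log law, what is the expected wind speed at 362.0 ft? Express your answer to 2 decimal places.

Log law: V ∝ ln(z/z₀). From the pair, with r = V₁/V₂ = 0.70984,
ln z₀ = (ln z₁ − r·ln z₂)/(1 − r) = (2.5726 − 0.70984×4.9836)/0.29016 = -3.3255 → z₀ = 0.03595 ft
V₃ = V₁ · ln(z₃/z₀)/ln(z₁/z₀) = 11.4 × 9.2172/5.8981 = 17.8151 kt

17.82 kt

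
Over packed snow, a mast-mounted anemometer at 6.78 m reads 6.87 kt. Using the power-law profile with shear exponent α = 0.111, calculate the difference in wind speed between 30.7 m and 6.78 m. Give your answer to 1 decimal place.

Power law: V₂ = V₁ · (z₂/z₁)^α = 6.87 × (4.5280)^0.111 = 8.1239 kt
ΔV = 8.1239 − 6.87 = 1.2539 kt

1.3 kt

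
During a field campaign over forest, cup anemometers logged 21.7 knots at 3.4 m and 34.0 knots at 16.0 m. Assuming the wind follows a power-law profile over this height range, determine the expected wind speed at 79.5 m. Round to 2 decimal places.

54.12 knots

First find α: α = ln(V₂/V₁)/ln(z₂/z₁) = ln(34.0/21.7)/ln(16.0/3.4) = 0.44905/1.54881 = 0.2899
Extrapolate from 16.0 m to 79.5 m: V₃ = 34.0 × (79.5/16.0)^0.2899 = 34.0 × 1.5917 = 54.1181 knots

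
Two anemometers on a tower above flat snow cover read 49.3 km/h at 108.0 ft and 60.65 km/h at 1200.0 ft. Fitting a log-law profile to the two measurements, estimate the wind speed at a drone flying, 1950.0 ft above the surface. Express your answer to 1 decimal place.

Log law: V ∝ ln(z/z₀). From the pair, with r = V₁/V₂ = 0.81286,
ln z₀ = (ln z₁ − r·ln z₂)/(1 − r) = (4.6821 − 0.81286×7.0901)/0.18714 = -5.7771 → z₀ = 0.003098 ft
V₃ = V₁ · ln(z₃/z₀)/ln(z₁/z₀) = 49.3 × 13.3526/10.4592 = 62.9385 km/h

62.9 km/h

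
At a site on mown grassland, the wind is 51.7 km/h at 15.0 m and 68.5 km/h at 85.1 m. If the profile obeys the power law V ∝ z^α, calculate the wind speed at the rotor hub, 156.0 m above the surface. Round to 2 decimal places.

75.57 km/h

First find α: α = ln(V₂/V₁)/ln(z₂/z₁) = ln(68.5/51.7)/ln(85.1/15.0) = 0.28138/1.73578 = 0.1621
Extrapolate from 85.1 m to 156.0 m: V₃ = 68.5 × (156.0/85.1)^0.1621 = 68.5 × 1.1032 = 75.5711 km/h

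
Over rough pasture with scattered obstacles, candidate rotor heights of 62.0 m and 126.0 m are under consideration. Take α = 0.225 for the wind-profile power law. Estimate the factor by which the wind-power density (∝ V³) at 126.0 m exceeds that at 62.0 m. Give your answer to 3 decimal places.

Speed ratio: V_B/V_A = (z_B/z_A)^α = (126.0/62.0)^0.225 = (2.0323)^0.225 = 1.17299
Power-density ratio: P_B/P_A = (V_B/V_A)³ = (1.17299)³ = 1.61393

1.614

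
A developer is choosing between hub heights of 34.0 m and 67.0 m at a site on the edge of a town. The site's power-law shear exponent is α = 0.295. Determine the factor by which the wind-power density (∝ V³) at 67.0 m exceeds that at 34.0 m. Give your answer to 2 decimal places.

Speed ratio: V_B/V_A = (z_B/z_A)^α = (67.0/34.0)^0.295 = (1.9706)^0.295 = 1.22153
Power-density ratio: P_B/P_A = (V_B/V_A)³ = (1.22153)³ = 1.82271

1.82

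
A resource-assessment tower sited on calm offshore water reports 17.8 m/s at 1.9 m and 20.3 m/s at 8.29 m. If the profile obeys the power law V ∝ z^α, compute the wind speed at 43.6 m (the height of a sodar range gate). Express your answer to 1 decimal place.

23.5 m/s

First find α: α = ln(V₂/V₁)/ln(z₂/z₁) = ln(20.3/17.8)/ln(8.29/1.9) = 0.13142/1.47320 = 0.0892
Extrapolate from 8.29 m to 43.6 m: V₃ = 20.3 × (43.6/8.29)^0.0892 = 20.3 × 1.1596 = 23.5402 m/s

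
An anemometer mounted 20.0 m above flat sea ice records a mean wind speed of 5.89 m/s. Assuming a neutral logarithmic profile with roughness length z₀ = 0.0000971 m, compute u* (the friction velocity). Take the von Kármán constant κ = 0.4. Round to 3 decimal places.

u* ≈ 0.193 m/s

Log law: V(z) = (u*/κ) · ln(z/z₀) ⇒ u* = κ · V / ln(z/z₀)
u* = 0.4 × 5.89 / ln(20.0/0.0000971) = 0.4 × 5.89 / 12.2355
   = 2.3560 / 12.2355 = 0.1926 m/s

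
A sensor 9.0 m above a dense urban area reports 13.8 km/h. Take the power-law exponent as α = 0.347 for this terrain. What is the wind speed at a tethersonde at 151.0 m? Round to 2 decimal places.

36.72 km/h

Power-law profile: V₂ = V₁ · (z₂/z₁)^α
V₂ = 13.8 × (151.0/9.0)^0.347 = 13.8 × (16.7778)^0.347
    = 13.8 × 2.6606 = 36.7166 km/h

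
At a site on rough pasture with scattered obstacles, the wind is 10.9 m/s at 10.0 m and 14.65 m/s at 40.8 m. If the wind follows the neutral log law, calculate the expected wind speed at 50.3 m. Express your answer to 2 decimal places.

Log law: V ∝ ln(z/z₀). From the pair, with r = V₁/V₂ = 0.74403,
ln z₀ = (ln z₁ − r·ln z₂)/(1 − r) = (2.3026 − 0.74403×3.7087)/0.25597 = -1.7845 → z₀ = 0.1679 m
V₃ = V₁ · ln(z₃/z₀)/ln(z₁/z₀) = 10.9 × 5.7025/4.0871 = 15.2083 m/s

15.21 m/s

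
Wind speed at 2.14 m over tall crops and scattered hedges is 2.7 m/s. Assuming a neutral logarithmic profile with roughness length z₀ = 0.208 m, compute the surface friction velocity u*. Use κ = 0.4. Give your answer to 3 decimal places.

u* ≈ 0.463 m/s

Log law: V(z) = (u*/κ) · ln(z/z₀) ⇒ u* = κ · V / ln(z/z₀)
u* = 0.4 × 2.7 / ln(2.14/0.208) = 0.4 × 2.7 / 2.3310
   = 1.0800 / 2.3310 = 0.4633 m/s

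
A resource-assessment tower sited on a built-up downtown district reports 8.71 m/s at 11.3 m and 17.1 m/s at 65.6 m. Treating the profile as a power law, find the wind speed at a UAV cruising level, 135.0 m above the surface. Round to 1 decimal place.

22.6 m/s

First find α: α = ln(V₂/V₁)/ln(z₂/z₁) = ln(17.1/8.71)/ln(65.6/11.3) = 0.67461/1.75877 = 0.3836
Extrapolate from 65.6 m to 135.0 m: V₃ = 17.1 × (135.0/65.6)^0.3836 = 17.1 × 1.3189 = 22.5537 m/s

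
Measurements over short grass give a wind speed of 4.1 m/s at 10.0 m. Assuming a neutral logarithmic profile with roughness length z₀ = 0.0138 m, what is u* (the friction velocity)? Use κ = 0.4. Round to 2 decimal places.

u* ≈ 0.25 m/s

Log law: V(z) = (u*/κ) · ln(z/z₀) ⇒ u* = κ · V / ln(z/z₀)
u* = 0.4 × 4.1 / ln(10.0/0.0138) = 0.4 × 4.1 / 6.5857
   = 1.6400 / 6.5857 = 0.2490 m/s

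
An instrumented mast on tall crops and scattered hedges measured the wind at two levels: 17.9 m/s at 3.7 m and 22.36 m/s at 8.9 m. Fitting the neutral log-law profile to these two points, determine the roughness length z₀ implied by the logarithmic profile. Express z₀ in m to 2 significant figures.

Log law: V(z) ∝ ln(z/z₀). With r = V₁/V₂ = 17.9/22.36 = 0.80054,
r · ln(z₂/z₀) = ln(z₁/z₀) ⇒ ln z₀ = (ln z₁ − r·ln z₂)/(1 − r)
ln z₀ = (1.30833 − 0.80054×2.18605) / 0.19946 = -2.2143
z₀ = exp(-2.2143) = 0.1092 m

z₀ ≈ 0.11 m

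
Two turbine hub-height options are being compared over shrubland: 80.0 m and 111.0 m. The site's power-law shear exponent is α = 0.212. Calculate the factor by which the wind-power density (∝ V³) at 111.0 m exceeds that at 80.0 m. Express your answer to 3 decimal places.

1.232

Speed ratio: V_B/V_A = (z_B/z_A)^α = (111.0/80.0)^0.212 = (1.3875)^0.212 = 1.07190
Power-density ratio: P_B/P_A = (V_B/V_A)³ = (1.07190)³ = 1.23157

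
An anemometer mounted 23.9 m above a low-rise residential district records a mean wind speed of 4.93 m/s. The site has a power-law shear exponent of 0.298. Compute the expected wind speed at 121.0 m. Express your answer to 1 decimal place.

Power-law profile: V₂ = V₁ · (z₂/z₁)^α
V₂ = 4.93 × (121.0/23.9)^0.298 = 4.93 × (5.0628)^0.298
    = 4.93 × 1.6215 = 7.9938 m/s

8.0 m/s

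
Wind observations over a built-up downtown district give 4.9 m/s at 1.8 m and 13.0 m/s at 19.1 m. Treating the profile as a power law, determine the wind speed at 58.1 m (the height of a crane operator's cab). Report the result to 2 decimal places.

20.58 m/s

First find α: α = ln(V₂/V₁)/ln(z₂/z₁) = ln(13.0/4.9)/ln(19.1/1.8) = 0.97571/2.36190 = 0.4131
Extrapolate from 19.1 m to 58.1 m: V₃ = 13.0 × (58.1/19.1)^0.4131 = 13.0 × 1.5834 = 20.5841 m/s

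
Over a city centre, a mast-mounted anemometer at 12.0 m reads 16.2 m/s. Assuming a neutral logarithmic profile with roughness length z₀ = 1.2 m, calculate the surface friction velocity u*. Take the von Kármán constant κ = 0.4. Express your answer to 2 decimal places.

u* ≈ 2.81 m/s

Log law: V(z) = (u*/κ) · ln(z/z₀) ⇒ u* = κ · V / ln(z/z₀)
u* = 0.4 × 16.2 / ln(12.0/1.2) = 0.4 × 16.2 / 2.3026
   = 6.4800 / 2.3026 = 2.8142 m/s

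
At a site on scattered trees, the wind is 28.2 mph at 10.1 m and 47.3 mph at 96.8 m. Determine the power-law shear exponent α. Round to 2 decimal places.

α ≈ 0.23

Power law: V₂/V₁ = (z₂/z₁)^α ⇒ α = ln(V₂/V₁) / ln(z₂/z₁)
α = ln(47.3/28.2) / ln(96.8/10.1) = ln(1.6773) / ln(9.5842)
  = 0.51719 / 2.26011 = 0.22883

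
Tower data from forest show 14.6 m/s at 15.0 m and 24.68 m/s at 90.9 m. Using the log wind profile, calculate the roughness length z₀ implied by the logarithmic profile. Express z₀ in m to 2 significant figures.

Log law: V(z) ∝ ln(z/z₀). With r = V₁/V₂ = 14.6/24.68 = 0.59157,
r · ln(z₂/z₀) = ln(z₁/z₀) ⇒ ln z₀ = (ln z₁ − r·ln z₂)/(1 − r)
ln z₀ = (2.70805 − 0.59157×4.50976) / 0.40843 = 0.0984
z₀ = exp(0.0984) = 1.103 m

z₀ ≈ 1.1 m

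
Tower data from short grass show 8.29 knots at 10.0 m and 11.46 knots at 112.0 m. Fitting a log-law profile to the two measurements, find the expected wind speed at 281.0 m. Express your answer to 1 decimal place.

12.7 knots

Log law: V ∝ ln(z/z₀). From the pair, with r = V₁/V₂ = 0.72339,
ln z₀ = (ln z₁ − r·ln z₂)/(1 − r) = (2.3026 − 0.72339×4.7185)/0.27661 = -4.0154 → z₀ = 0.01804 m
V₃ = V₁ · ln(z₃/z₀)/ln(z₁/z₀) = 8.29 × 9.6537/6.3180 = 12.6670 knots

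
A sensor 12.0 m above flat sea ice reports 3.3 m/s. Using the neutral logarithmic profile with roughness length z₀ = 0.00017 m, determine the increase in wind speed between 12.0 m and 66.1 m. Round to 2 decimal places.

0.50 m/s

Log law: V₂ = V₁ · ln(z₂/z₀)/ln(z₁/z₀) = 3.3 × 12.8709/11.1646 = 3.8043 m/s
ΔV = 3.8043 − 3.3 = 0.5043 m/s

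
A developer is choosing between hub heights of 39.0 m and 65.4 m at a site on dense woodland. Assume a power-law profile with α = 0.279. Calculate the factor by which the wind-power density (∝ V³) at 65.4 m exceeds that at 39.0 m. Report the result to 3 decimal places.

1.541

Speed ratio: V_B/V_A = (z_B/z_A)^α = (65.4/39.0)^0.279 = (1.6769)^0.279 = 1.15515
Power-density ratio: P_B/P_A = (V_B/V_A)³ = (1.15515)³ = 1.54141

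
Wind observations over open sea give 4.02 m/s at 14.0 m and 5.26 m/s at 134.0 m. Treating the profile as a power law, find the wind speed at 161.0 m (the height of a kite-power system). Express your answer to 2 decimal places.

First find α: α = ln(V₂/V₁)/ln(z₂/z₁) = ln(5.26/4.02)/ln(134.0/14.0) = 0.26885/2.25878 = 0.1190
Extrapolate from 134.0 m to 161.0 m: V₃ = 5.26 × (161.0/134.0)^0.1190 = 5.26 × 1.0221 = 5.3762 m/s

5.38 m/s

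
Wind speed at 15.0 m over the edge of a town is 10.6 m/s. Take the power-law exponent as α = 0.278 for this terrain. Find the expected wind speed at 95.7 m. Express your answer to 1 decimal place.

Power-law profile: V₂ = V₁ · (z₂/z₁)^α
V₂ = 10.6 × (95.7/15.0)^0.278 = 10.6 × (6.3800)^0.278
    = 10.6 × 1.6739 = 17.7438 m/s

17.7 m/s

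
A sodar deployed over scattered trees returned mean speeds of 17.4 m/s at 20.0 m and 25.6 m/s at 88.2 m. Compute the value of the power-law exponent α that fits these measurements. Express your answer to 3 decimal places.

Power law: V₂/V₁ = (z₂/z₁)^α ⇒ α = ln(V₂/V₁) / ln(z₂/z₁)
α = ln(25.6/17.4) / ln(88.2/20.0) = ln(1.4713) / ln(4.4100)
  = 0.38612 / 1.48387 = 0.26021

α ≈ 0.260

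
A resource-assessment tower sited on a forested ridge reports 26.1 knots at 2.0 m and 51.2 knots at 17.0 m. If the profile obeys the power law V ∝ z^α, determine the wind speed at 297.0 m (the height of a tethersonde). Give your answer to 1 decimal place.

First find α: α = ln(V₂/V₁)/ln(z₂/z₁) = ln(51.2/26.1)/ln(17.0/2.0) = 0.67380/2.14007 = 0.3149
Extrapolate from 17.0 m to 297.0 m: V₃ = 51.2 × (297.0/17.0)^0.3149 = 51.2 × 2.4612 = 126.0123 knots

126.0 knots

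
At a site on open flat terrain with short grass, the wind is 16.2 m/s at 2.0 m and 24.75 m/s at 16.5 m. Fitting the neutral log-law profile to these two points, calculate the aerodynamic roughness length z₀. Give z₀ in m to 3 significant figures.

z₀ ≈ 0.0367 m

Log law: V(z) ∝ ln(z/z₀). With r = V₁/V₂ = 16.2/24.75 = 0.65455,
r · ln(z₂/z₀) = ln(z₁/z₀) ⇒ ln z₀ = (ln z₁ − r·ln z₂)/(1 − r)
ln z₀ = (0.69315 − 0.65455×2.80336) / 0.34545 = -3.3052
z₀ = exp(-3.3052) = 0.03669 m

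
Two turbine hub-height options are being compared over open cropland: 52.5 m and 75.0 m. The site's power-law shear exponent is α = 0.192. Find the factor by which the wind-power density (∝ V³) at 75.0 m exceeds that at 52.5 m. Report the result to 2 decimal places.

Speed ratio: V_B/V_A = (z_B/z_A)^α = (75.0/52.5)^0.192 = (1.4286)^0.192 = 1.07088
Power-density ratio: P_B/P_A = (V_B/V_A)³ = (1.07088)³ = 1.22807

1.23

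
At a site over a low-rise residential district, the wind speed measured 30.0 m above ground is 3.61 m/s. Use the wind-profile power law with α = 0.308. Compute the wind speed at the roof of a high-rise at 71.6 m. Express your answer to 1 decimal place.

4.7 m/s

Power-law profile: V₂ = V₁ · (z₂/z₁)^α
V₂ = 3.61 × (71.6/30.0)^0.308 = 3.61 × (2.3867)^0.308
    = 3.61 × 1.3073 = 4.7192 m/s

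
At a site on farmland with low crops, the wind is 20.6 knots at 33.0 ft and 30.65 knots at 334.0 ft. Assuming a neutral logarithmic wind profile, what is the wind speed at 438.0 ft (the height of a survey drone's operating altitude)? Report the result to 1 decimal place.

31.8 knots

Log law: V ∝ ln(z/z₀). From the pair, with r = V₁/V₂ = 0.67210,
ln z₀ = (ln z₁ − r·ln z₂)/(1 − r) = (3.4965 − 0.67210×5.8111)/0.32790 = -1.2479 → z₀ = 0.2871 ft
V₃ = V₁ · ln(z₃/z₀)/ln(z₁/z₀) = 20.6 × 7.3301/4.7444 = 31.8270 knots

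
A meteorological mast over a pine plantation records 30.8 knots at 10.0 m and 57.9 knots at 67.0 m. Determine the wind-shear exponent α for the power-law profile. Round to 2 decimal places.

Power law: V₂/V₁ = (z₂/z₁)^α ⇒ α = ln(V₂/V₁) / ln(z₂/z₁)
α = ln(57.9/30.8) / ln(67.0/10.0) = ln(1.8799) / ln(6.7000)
  = 0.63120 / 1.90211 = 0.33184

α ≈ 0.33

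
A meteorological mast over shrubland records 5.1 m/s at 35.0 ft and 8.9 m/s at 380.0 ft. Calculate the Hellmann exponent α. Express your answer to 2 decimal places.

α ≈ 0.23

Power law: V₂/V₁ = (z₂/z₁)^α ⇒ α = ln(V₂/V₁) / ln(z₂/z₁)
α = ln(8.9/5.1) / ln(380.0/35.0) = ln(1.7451) / ln(10.8571)
  = 0.55681 / 2.38482 = 0.23348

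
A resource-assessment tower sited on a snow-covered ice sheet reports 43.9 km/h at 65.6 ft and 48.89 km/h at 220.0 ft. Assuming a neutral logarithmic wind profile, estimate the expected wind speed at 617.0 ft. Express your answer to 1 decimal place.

Log law: V ∝ ln(z/z₀). From the pair, with r = V₁/V₂ = 0.89793,
ln z₀ = (ln z₁ − r·ln z₂)/(1 − r) = (4.1836 − 0.89793×5.3936)/0.10207 = -6.4620 → z₀ = 0.001562 ft
V₃ = V₁ · ln(z₃/z₀)/ln(z₁/z₀) = 43.9 × 12.8868/10.6455 = 53.1426 km/h

53.1 km/h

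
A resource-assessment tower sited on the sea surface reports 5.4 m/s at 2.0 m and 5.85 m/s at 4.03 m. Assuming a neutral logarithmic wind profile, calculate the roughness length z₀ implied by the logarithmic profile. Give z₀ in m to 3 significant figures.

Log law: V(z) ∝ ln(z/z₀). With r = V₁/V₂ = 5.4/5.85 = 0.92308,
r · ln(z₂/z₀) = ln(z₁/z₀) ⇒ ln z₀ = (ln z₁ − r·ln z₂)/(1 − r)
ln z₀ = (0.69315 − 0.92308×1.39377) / 0.07692 = -7.7143
z₀ = exp(-7.7143) = 0.0004464 m

z₀ ≈ 0.000446 m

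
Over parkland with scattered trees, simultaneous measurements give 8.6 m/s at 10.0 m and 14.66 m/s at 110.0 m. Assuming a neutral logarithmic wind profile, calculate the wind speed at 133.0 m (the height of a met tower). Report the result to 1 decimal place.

15.1 m/s

Log law: V ∝ ln(z/z₀). From the pair, with r = V₁/V₂ = 0.58663,
ln z₀ = (ln z₁ − r·ln z₂)/(1 − r) = (2.3026 − 0.58663×4.7005)/0.41337 = -1.1004 → z₀ = 0.3327 m
V₃ = V₁ · ln(z₃/z₀)/ln(z₁/z₀) = 8.6 × 5.9907/3.4030 = 15.1398 m/s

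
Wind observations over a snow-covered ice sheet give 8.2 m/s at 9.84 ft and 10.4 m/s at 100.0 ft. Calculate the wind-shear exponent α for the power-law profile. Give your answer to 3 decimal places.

Power law: V₂/V₁ = (z₂/z₁)^α ⇒ α = ln(V₂/V₁) / ln(z₂/z₁)
α = ln(10.4/8.2) / ln(100.0/9.84) = ln(1.2683) / ln(10.1626)
  = 0.23767 / 2.31871 = 0.10250

α ≈ 0.103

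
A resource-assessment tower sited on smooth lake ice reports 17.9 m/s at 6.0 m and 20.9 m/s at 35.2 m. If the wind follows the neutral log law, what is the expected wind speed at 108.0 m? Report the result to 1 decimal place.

Log law: V ∝ ln(z/z₀). From the pair, with r = V₁/V₂ = 0.85646,
ln z₀ = (ln z₁ − r·ln z₂)/(1 − r) = (1.7918 − 0.85646×3.5610)/0.14354 = -8.7650 → z₀ = 0.0001561 m
V₃ = V₁ · ln(z₃/z₀)/ln(z₁/z₀) = 17.9 × 13.4471/10.5567 = 22.8009 m/s

22.8 m/s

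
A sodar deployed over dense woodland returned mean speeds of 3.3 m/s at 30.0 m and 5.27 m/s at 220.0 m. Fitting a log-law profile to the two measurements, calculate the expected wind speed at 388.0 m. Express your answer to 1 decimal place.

Log law: V ∝ ln(z/z₀). From the pair, with r = V₁/V₂ = 0.62619,
ln z₀ = (ln z₁ − r·ln z₂)/(1 − r) = (3.4012 − 0.62619×5.3936)/0.37381 = 0.0636 → z₀ = 1.066 m
V₃ = V₁ · ln(z₃/z₀)/ln(z₁/z₀) = 3.3 × 5.8974/3.3376 = 5.8310 m/s

5.8 m/s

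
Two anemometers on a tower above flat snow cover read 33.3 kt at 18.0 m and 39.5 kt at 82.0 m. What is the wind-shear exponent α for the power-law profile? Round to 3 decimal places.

α ≈ 0.113

Power law: V₂/V₁ = (z₂/z₁)^α ⇒ α = ln(V₂/V₁) / ln(z₂/z₁)
α = ln(39.5/33.3) / ln(82.0/18.0) = ln(1.1862) / ln(4.5556)
  = 0.17074 / 1.51635 = 0.11260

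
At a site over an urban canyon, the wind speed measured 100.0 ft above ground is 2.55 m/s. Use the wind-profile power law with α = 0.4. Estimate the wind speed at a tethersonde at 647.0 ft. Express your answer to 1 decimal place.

Power-law profile: V₂ = V₁ · (z₂/z₁)^α
V₂ = 2.55 × (647.0/100.0)^0.4 = 2.55 × (6.4700)^0.4
    = 2.55 × 2.1104 = 5.3815 m/s

5.4 m/s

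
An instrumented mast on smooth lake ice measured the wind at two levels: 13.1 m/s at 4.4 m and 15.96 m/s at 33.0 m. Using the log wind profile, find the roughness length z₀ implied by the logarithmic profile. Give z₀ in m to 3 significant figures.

Log law: V(z) ∝ ln(z/z₀). With r = V₁/V₂ = 13.1/15.96 = 0.82080,
r · ln(z₂/z₀) = ln(z₁/z₀) ⇒ ln z₀ = (ln z₁ − r·ln z₂)/(1 − r)
ln z₀ = (1.48160 − 0.82080×3.49651) / 0.17920 = -7.7475
z₀ = exp(-7.7475) = 0.0004318 m

z₀ ≈ 0.000432 m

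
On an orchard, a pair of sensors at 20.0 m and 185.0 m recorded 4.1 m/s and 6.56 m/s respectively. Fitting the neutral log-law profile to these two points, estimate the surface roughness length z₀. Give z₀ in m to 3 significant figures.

Log law: V(z) ∝ ln(z/z₀). With r = V₁/V₂ = 4.1/6.56 = 0.62500,
r · ln(z₂/z₀) = ln(z₁/z₀) ⇒ ln z₀ = (ln z₁ − r·ln z₂)/(1 − r)
ln z₀ = (2.99573 − 0.62500×5.22036) / 0.37500 = -0.7120
z₀ = exp(-0.7120) = 0.4907 m

z₀ ≈ 0.491 m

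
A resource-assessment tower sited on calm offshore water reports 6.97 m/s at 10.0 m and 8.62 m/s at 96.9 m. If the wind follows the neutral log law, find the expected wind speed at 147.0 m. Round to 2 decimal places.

Log law: V ∝ ln(z/z₀). From the pair, with r = V₁/V₂ = 0.80858,
ln z₀ = (ln z₁ − r·ln z₂)/(1 − r) = (2.3026 − 0.80858×4.5737)/0.19142 = -7.2911 → z₀ = 0.0006816 m
V₃ = V₁ · ln(z₃/z₀)/ln(z₁/z₀) = 6.97 × 12.2815/9.5937 = 8.9228 m/s

8.92 m/s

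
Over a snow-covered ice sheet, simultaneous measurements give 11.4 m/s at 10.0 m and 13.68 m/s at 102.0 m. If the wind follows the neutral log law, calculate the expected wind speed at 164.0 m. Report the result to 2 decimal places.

14.15 m/s

Log law: V ∝ ln(z/z₀). From the pair, with r = V₁/V₂ = 0.83333,
ln z₀ = (ln z₁ − r·ln z₂)/(1 − r) = (2.3026 − 0.83333×4.6250)/0.16667 = -9.3094 → z₀ = 0.00009057 m
V₃ = V₁ · ln(z₃/z₀)/ln(z₁/z₀) = 11.4 × 14.4092/11.6119 = 14.1462 m/s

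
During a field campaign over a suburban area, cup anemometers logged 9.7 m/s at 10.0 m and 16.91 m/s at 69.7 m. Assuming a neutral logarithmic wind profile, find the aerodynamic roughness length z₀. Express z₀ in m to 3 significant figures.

Log law: V(z) ∝ ln(z/z₀). With r = V₁/V₂ = 9.7/16.91 = 0.57363,
r · ln(z₂/z₀) = ln(z₁/z₀) ⇒ ln z₀ = (ln z₁ − r·ln z₂)/(1 − r)
ln z₀ = (2.30259 − 0.57363×4.24420) / 0.42637 = -0.3096
z₀ = exp(-0.3096) = 0.7338 m

z₀ ≈ 0.734 m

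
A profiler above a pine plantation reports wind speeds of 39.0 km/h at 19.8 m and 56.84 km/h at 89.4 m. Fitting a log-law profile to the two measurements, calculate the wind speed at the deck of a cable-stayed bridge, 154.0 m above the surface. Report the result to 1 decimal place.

63.3 km/h

Log law: V ∝ ln(z/z₀). From the pair, with r = V₁/V₂ = 0.68614,
ln z₀ = (ln z₁ − r·ln z₂)/(1 − r) = (2.9857 − 0.68614×4.4931)/0.31386 = -0.3097 → z₀ = 0.7336 m
V₃ = V₁ · ln(z₃/z₀)/ln(z₁/z₀) = 39.0 × 5.3467/3.2954 = 63.2761 km/h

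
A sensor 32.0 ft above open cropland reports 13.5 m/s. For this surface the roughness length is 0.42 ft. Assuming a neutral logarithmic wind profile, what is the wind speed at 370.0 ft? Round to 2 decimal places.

21.13 m/s

Log law: V(z) ∝ ln(z/z₀), so V₂/V₁ = ln(z₂/z₀) / ln(z₁/z₀).
ln(370.0/0.42) = 6.7810, ln(32.0/0.42) = 4.3332
V₂ = 13.5 × 6.7810/4.3332 = 13.5 × 1.5649 = 21.1259 m/s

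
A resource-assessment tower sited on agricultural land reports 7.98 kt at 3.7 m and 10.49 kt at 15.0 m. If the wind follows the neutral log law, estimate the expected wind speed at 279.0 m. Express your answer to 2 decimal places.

15.73 kt

Log law: V ∝ ln(z/z₀). From the pair, with r = V₁/V₂ = 0.76072,
ln z₀ = (ln z₁ − r·ln z₂)/(1 − r) = (1.3083 − 0.76072×2.7081)/0.23928 = -3.1418 → z₀ = 0.04321 m
V₃ = V₁ · ln(z₃/z₀)/ln(z₁/z₀) = 7.98 × 8.7730/4.4501 = 15.7319 kt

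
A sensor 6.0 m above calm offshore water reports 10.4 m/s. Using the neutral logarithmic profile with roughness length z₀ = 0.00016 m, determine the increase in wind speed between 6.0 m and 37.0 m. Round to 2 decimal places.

1.80 m/s

Log law: V₂ = V₁ · ln(z₂/z₀)/ln(z₁/z₀) = 10.4 × 12.3513/10.5321 = 12.1963 m/s
ΔV = 12.1963 − 10.4 = 1.7963 m/s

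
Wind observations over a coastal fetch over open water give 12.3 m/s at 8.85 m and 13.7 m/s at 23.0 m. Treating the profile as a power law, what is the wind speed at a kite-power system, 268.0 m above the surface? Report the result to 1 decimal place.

18.1 m/s

First find α: α = ln(V₂/V₁)/ln(z₂/z₁) = ln(13.7/12.3)/ln(23.0/8.85) = 0.10780/0.95508 = 0.1129
Extrapolate from 23.0 m to 268.0 m: V₃ = 13.7 × (268.0/23.0)^0.1129 = 13.7 × 1.3194 = 18.0752 m/s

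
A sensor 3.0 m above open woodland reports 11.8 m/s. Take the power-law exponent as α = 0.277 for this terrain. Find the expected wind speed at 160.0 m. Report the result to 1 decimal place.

35.5 m/s

Power-law profile: V₂ = V₁ · (z₂/z₁)^α
V₂ = 11.8 × (160.0/3.0)^0.277 = 11.8 × (53.3333)^0.277
    = 11.8 × 3.0087 = 35.5026 m/s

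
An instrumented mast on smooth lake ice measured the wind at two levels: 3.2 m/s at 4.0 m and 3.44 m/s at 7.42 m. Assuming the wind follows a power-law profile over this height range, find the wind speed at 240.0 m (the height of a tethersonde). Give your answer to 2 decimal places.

First find α: α = ln(V₂/V₁)/ln(z₂/z₁) = ln(3.44/3.2)/ln(7.42/4.0) = 0.07232/0.61788 = 0.1170
Extrapolate from 7.42 m to 240.0 m: V₃ = 3.44 × (240.0/7.42)^0.1170 = 3.44 × 1.5022 = 5.1674 m/s

5.17 m/s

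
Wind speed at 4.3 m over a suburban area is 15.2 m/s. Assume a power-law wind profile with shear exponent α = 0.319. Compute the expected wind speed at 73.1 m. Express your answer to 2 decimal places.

37.53 m/s

Power-law profile: V₂ = V₁ · (z₂/z₁)^α
V₂ = 15.2 × (73.1/4.3)^0.319 = 15.2 × (17.0000)^0.319
    = 15.2 × 2.4690 = 37.5281 m/s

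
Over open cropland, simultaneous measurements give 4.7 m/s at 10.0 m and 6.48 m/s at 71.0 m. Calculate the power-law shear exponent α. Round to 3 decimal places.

Power law: V₂/V₁ = (z₂/z₁)^α ⇒ α = ln(V₂/V₁) / ln(z₂/z₁)
α = ln(6.48/4.7) / ln(71.0/10.0) = ln(1.3787) / ln(7.1000)
  = 0.32116 / 1.96009 = 0.16385

α ≈ 0.164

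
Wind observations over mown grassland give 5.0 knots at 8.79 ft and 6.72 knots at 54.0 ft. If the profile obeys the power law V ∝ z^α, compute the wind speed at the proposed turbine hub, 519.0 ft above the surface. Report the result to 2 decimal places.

9.71 knots

First find α: α = ln(V₂/V₁)/ln(z₂/z₁) = ln(6.72/5.0)/ln(54.0/8.79) = 0.29565/1.81537 = 0.1629
Extrapolate from 54.0 ft to 519.0 ft: V₃ = 6.72 × (519.0/54.0)^0.1629 = 6.72 × 1.4456 = 9.7146 knots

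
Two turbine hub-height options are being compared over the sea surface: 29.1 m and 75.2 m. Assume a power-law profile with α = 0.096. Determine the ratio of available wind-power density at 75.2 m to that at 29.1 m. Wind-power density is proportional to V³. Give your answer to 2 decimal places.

Speed ratio: V_B/V_A = (z_B/z_A)^α = (75.2/29.1)^0.096 = (2.5842)^0.096 = 1.09543
Power-density ratio: P_B/P_A = (V_B/V_A)³ = (1.09543)³ = 1.31447

1.31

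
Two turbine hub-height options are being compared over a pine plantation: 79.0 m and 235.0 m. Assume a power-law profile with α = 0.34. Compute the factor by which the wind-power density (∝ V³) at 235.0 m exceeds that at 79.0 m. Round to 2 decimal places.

3.04

Speed ratio: V_B/V_A = (z_B/z_A)^α = (235.0/79.0)^0.34 = (2.9747)^0.34 = 1.44867
Power-density ratio: P_B/P_A = (V_B/V_A)³ = (1.44867)³ = 3.04025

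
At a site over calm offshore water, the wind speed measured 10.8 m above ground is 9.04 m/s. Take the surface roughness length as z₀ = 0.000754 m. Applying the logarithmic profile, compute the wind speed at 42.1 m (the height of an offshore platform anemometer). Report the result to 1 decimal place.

10.3 m/s

Log law: V(z) ∝ ln(z/z₀), so V₂/V₁ = ln(z₂/z₀) / ln(z₁/z₀).
ln(42.1/0.000754) = 10.9302, ln(10.8/0.000754) = 9.5697
V₂ = 9.04 × 10.9302/9.5697 = 9.04 × 1.1422 = 10.3252 m/s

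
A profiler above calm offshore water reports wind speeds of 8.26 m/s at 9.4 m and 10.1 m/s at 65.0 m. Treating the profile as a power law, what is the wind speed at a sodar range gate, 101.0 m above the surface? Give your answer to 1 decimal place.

First find α: α = ln(V₂/V₁)/ln(z₂/z₁) = ln(10.1/8.26)/ln(65.0/9.4) = 0.20111/1.93368 = 0.1040
Extrapolate from 65.0 m to 101.0 m: V₃ = 10.1 × (101.0/65.0)^0.1040 = 10.1 × 1.0469 = 10.5737 m/s

10.6 m/s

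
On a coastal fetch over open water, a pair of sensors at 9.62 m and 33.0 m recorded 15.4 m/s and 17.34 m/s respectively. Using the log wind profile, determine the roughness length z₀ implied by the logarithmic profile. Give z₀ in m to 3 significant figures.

Log law: V(z) ∝ ln(z/z₀). With r = V₁/V₂ = 15.4/17.34 = 0.88812,
r · ln(z₂/z₀) = ln(z₁/z₀) ⇒ ln z₀ = (ln z₁ − r·ln z₂)/(1 − r)
ln z₀ = (2.26384 − 0.88812×3.49651) / 0.11188 = -7.5212
z₀ = exp(-7.5212) = 0.0005415 m

z₀ ≈ 0.000541 m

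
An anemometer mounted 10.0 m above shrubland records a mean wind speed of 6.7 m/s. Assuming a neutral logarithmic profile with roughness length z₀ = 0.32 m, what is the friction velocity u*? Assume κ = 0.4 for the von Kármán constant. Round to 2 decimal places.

u* ≈ 0.78 m/s

Log law: V(z) = (u*/κ) · ln(z/z₀) ⇒ u* = κ · V / ln(z/z₀)
u* = 0.4 × 6.7 / ln(10.0/0.32) = 0.4 × 6.7 / 3.4420
   = 2.6800 / 3.4420 = 0.7786 m/s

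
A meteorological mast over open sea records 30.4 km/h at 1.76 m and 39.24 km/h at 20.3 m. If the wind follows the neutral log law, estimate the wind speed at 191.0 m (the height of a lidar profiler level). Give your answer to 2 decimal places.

Log law: V ∝ ln(z/z₀). From the pair, with r = V₁/V₂ = 0.77472,
ln z₀ = (ln z₁ − r·ln z₂)/(1 − r) = (0.5653 − 0.77472×3.0106)/0.22528 = -7.8439 → z₀ = 0.0003921 m
V₃ = V₁ · ln(z₃/z₀)/ln(z₁/z₀) = 30.4 × 13.0962/8.4092 = 47.3438 km/h

47.34 km/h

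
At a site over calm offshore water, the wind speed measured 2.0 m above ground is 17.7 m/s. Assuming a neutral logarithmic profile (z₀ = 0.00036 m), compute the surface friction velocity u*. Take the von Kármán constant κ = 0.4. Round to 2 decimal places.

u* ≈ 0.82 m/s

Log law: V(z) = (u*/κ) · ln(z/z₀) ⇒ u* = κ · V / ln(z/z₀)
u* = 0.4 × 17.7 / ln(2.0/0.00036) = 0.4 × 17.7 / 8.6226
   = 7.0800 / 8.6226 = 0.8211 m/s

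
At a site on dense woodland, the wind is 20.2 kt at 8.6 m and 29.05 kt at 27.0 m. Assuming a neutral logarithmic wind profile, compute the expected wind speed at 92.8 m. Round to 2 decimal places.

Log law: V ∝ ln(z/z₀). From the pair, with r = V₁/V₂ = 0.69535,
ln z₀ = (ln z₁ − r·ln z₂)/(1 − r) = (2.1518 − 0.69535×3.2958)/0.30465 = -0.4596 → z₀ = 0.6316 m
V₃ = V₁ · ln(z₃/z₀)/ln(z₁/z₀) = 20.2 × 4.9900/2.6113 = 38.6003 kt

38.60 kt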